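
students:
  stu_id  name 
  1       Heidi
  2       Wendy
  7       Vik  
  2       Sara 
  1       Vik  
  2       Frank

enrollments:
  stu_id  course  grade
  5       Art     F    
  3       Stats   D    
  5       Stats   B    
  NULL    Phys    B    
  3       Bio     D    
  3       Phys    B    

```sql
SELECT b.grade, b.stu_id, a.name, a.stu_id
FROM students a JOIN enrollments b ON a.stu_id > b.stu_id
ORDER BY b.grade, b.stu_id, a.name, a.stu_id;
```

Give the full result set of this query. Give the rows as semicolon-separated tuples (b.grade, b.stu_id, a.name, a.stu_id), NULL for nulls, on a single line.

(B, 3, Vik, 7); (B, 5, Vik, 7); (D, 3, Vik, 7); (D, 3, Vik, 7); (F, 5, Vik, 7)

INNER JOIN keeps only pairs where the ON condition holds.
Matching on a.stu_id > b.stu_id. A NULL in a compared column never satisfies the condition.
- a[0] stu_id=1 → no match; dropped.
- a[1] stu_id=2 → no match; dropped.
- a[2] stu_id=7 → 5 match(es) in b → 5 row(s).
- a[3] stu_id=2 → no match; dropped.
- a[4] stu_id=1 → no match; dropped.
- a[5] stu_id=2 → no match; dropped.
After projecting and ordering:
b.grade | b.stu_id | a.name | a.stu_id
B | 3 | Vik | 7
B | 5 | Vik | 7
D | 3 | Vik | 7
D | 3 | Vik | 7
F | 5 | Vik | 7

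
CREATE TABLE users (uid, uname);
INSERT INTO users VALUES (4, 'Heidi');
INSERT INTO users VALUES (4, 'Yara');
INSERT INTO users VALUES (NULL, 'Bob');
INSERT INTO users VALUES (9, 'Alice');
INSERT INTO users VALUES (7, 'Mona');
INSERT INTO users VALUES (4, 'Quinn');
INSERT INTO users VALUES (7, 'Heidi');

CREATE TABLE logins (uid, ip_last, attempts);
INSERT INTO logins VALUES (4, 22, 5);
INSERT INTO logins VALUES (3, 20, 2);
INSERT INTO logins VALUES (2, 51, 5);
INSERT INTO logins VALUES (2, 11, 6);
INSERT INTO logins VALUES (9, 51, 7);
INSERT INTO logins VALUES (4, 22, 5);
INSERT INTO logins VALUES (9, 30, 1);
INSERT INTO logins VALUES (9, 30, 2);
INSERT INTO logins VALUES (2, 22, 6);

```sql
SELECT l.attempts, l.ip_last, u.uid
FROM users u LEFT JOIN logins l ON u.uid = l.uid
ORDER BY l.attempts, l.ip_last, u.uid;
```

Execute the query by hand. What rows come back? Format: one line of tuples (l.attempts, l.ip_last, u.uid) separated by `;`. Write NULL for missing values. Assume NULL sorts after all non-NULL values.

LEFT JOIN keeps every row from `users`; unmatched rows get NULL for `logins`'s columns.
Matching on u.uid = l.uid. A NULL in a compared column never satisfies the condition.
Matched pairs: 9; unmatched u rows kept: 3.

(1, 30, 9); (2, 30, 9); (5, 22, 4); (5, 22, 4); (5, 22, 4); (5, 22, 4); (5, 22, 4); (5, 22, 4); (7, 51, 9); (NULL, NULL, 7); (NULL, NULL, 7); (NULL, NULL, NULL)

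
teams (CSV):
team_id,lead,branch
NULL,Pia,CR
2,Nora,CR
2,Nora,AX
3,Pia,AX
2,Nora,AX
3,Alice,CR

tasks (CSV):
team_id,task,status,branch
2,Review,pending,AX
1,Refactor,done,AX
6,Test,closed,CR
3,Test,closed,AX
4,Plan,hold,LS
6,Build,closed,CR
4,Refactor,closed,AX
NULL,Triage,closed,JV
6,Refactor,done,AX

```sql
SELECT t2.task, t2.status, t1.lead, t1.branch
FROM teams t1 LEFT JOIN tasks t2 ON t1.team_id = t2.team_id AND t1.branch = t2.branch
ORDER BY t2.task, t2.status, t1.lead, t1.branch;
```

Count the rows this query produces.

6

LEFT JOIN keeps every row from `teams`; unmatched rows get NULL for `tasks`'s columns.
Matching on t1.team_id = t2.team_id AND t1.branch = t2.branch. A NULL in a compared column never satisfies the condition.
- t1[0] team_id=NULL, branch=CR → no match; kept with NULLs on the t2 side.
- t1[1] team_id=2, branch=CR → no match; kept with NULLs on the t2 side.
- t1[2] team_id=2, branch=AX → 1 match(es) in t2 → 1 row(s).
- t1[3] team_id=3, branch=AX → 1 match(es) in t2 → 1 row(s).
- t1[4] team_id=2, branch=AX → 1 match(es) in t2 → 1 row(s).
- t1[5] team_id=3, branch=CR → no match; kept with NULLs on the t2 side.
Total: 3 matched + 3 padded = 6 rows.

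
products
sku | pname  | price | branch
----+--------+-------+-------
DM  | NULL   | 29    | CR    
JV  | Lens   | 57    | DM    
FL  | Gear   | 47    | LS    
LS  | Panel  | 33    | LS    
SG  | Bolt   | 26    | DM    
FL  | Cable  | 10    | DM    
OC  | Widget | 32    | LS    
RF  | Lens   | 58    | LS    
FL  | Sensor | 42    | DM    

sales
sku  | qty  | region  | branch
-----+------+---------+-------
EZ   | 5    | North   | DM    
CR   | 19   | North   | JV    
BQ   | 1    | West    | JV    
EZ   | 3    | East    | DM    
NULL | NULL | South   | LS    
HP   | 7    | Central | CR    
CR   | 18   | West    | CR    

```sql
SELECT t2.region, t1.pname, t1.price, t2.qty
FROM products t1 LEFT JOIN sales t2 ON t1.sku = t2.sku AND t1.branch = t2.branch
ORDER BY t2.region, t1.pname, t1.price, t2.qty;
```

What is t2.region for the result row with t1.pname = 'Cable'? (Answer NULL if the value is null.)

NULL

LEFT JOIN keeps every row from `products`; unmatched rows get NULL for `sales`'s columns.
Matching on t1.sku = t2.sku AND t1.branch = t2.branch. A NULL in a compared column never satisfies the condition.
- t1[0] sku=DM, branch=CR → no match; kept with NULLs on the t2 side.
- t1[1] sku=JV, branch=DM → no match; kept with NULLs on the t2 side.
- t1[2] sku=FL, branch=LS → no match; kept with NULLs on the t2 side.
- t1[3] sku=LS, branch=LS → no match; kept with NULLs on the t2 side.
- t1[4] sku=SG, branch=DM → no match; kept with NULLs on the t2 side.
- t1[5] sku=FL, branch=DM → no match; kept with NULLs on the t2 side.
- t1[6] sku=OC, branch=LS → no match; kept with NULLs on the t2 side.
- t1[7] sku=RF, branch=LS → no match; kept with NULLs on the t2 side.
- t1[8] sku=FL, branch=DM → no match; kept with NULLs on the t2 side.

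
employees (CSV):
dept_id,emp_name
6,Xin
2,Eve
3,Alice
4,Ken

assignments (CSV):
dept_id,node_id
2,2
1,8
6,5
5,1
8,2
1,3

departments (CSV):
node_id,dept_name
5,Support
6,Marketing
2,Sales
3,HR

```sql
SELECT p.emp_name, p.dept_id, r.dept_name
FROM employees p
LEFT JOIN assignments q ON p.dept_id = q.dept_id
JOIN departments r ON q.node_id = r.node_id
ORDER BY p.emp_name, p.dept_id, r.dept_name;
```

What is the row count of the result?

2

Evaluate left to right. First `employees p LEFT JOIN assignments q` on dept_id: 4 row(s).
Then INNER JOIN `departments r` on node_id: keep only rows whose q.node_id appears in r.
Result: 2 row(s).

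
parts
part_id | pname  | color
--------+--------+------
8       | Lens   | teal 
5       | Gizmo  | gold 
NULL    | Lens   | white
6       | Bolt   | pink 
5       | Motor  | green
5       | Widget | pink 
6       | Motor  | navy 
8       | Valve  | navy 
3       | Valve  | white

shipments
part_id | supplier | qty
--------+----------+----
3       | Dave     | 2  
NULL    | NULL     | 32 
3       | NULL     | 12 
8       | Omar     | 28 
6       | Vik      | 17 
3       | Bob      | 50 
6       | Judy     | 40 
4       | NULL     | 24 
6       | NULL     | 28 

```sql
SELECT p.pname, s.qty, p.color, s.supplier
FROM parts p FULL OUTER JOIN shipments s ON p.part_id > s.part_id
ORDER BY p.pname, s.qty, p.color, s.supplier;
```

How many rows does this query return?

38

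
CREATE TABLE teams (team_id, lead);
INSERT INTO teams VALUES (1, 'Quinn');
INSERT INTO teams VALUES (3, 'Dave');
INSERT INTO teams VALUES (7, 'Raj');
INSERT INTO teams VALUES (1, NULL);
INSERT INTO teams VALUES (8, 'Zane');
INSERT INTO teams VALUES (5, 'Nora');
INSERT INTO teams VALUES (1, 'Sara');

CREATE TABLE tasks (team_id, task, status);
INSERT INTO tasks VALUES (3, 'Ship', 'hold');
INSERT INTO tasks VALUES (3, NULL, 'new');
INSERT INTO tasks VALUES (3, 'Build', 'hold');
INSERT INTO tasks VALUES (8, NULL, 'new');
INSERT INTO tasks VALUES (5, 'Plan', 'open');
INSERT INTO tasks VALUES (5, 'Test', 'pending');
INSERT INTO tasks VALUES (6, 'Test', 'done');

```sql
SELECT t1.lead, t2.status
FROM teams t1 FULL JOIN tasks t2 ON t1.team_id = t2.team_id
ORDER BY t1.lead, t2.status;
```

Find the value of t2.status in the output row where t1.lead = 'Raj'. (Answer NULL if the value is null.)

NULL

FULL OUTER JOIN keeps every row from both sides; unmatched rows get NULL for the other side's columns.
Matching on t1.team_id = t2.team_id.
- team_id=1: no t2 row matches, row kept with t2 columns NULL.
- team_id=3: 3 matching t2 row(s), so 3 row(s) emitted.
- team_id=7: no t2 row matches, row kept with t2 columns NULL.
- team_id=1: no t2 row matches, row kept with t2 columns NULL.
- team_id=8: 1 matching t2 row(s), so 1 row(s) emitted.
- team_id=5: 2 matching t2 row(s), so 2 row(s) emitted.
- team_id=1: no t2 row matches, row kept with t2 columns NULL.
- 1 t2 row(s) had no t1 match → kept, t1 columns NULL.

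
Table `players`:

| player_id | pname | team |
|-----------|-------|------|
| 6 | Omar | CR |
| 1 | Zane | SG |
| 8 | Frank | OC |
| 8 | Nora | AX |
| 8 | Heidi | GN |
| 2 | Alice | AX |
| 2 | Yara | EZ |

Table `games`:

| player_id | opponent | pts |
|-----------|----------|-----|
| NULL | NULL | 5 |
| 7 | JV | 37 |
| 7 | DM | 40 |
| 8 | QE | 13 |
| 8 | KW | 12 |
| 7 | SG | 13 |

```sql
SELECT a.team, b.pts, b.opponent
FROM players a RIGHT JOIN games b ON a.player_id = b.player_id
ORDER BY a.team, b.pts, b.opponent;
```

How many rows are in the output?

10

RIGHT JOIN keeps every row from `games`; unmatched rows get NULL for `players`'s columns.
Matching on a.player_id = b.player_id. A NULL in a compared column never satisfies the condition.
- a row (player_id=6): no match.
- a row (player_id=1): no match.
- a row (player_id=8): matches 2 b row(s) → 2 output row(s).
- a row (player_id=8): matches 2 b row(s) → 2 output row(s).
- a row (player_id=8): matches 2 b row(s) → 2 output row(s).
- a row (player_id=2): no match.
- a row (player_id=2): no match.
- 4 row(s) from b found no a partner → padded with NULL.
Total: 6 matched + 4 padded = 10 rows.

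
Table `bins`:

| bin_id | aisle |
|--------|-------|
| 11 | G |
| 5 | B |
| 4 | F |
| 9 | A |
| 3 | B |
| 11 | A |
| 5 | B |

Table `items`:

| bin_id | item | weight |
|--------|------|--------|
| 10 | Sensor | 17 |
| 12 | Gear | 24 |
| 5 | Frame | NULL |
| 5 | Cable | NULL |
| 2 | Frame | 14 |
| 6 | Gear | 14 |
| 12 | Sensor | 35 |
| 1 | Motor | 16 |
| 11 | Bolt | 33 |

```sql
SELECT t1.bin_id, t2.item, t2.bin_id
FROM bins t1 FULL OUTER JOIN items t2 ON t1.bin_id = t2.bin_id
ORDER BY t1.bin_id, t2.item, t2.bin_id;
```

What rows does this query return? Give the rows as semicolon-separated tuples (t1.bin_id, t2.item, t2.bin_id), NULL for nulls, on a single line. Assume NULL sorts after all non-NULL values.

(3, NULL, NULL); (4, NULL, NULL); (5, Cable, 5); (5, Cable, 5); (5, Frame, 5); (5, Frame, 5); (9, NULL, NULL); (11, Bolt, 11); (11, Bolt, 11); (NULL, Frame, 2); (NULL, Gear, 6); (NULL, Gear, 12); (NULL, Motor, 1); (NULL, Sensor, 10); (NULL, Sensor, 12)

FULL OUTER JOIN keeps every row from both sides; unmatched rows get NULL for the other side's columns.
Matching on t1.bin_id = t2.bin_id.
- t1 (bin_id=11) pairs with 1 row(s) of t2.
- t1 (bin_id=5) pairs with 2 row(s) of t2.
- t1 (bin_id=4) has no partner → padded with NULL.
- t1 (bin_id=9) has no partner → padded with NULL.
- t1 (bin_id=3) has no partner → padded with NULL.
- t1 (bin_id=11) pairs with 1 row(s) of t2.
- t1 (bin_id=5) pairs with 2 row(s) of t2.
- plus 6 unmatched t2 row(s), each kept with NULL t1 columns.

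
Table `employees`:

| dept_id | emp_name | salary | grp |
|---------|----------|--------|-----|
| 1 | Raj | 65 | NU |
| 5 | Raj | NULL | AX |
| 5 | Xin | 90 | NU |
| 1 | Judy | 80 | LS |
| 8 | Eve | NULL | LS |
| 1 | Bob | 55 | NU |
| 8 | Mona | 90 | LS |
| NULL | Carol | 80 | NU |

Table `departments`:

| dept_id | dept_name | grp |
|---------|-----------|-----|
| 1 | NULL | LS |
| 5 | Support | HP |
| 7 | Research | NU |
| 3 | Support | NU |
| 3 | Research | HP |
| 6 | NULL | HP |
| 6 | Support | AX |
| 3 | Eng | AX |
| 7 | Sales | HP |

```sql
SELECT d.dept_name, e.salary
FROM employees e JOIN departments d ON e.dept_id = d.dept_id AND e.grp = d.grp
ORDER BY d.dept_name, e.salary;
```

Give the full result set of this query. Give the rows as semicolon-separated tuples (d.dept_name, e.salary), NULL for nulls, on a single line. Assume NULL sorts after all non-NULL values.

(NULL, 80)

INNER JOIN keeps only pairs where the ON condition holds.
Matching on e.dept_id = d.dept_id AND e.grp = d.grp. A NULL in a compared column never satisfies the condition.
Matched pairs: 1.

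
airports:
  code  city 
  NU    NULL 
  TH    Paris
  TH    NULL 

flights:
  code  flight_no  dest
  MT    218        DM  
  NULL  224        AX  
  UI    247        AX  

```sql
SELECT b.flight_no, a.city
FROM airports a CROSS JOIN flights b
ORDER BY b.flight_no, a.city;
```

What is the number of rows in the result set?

9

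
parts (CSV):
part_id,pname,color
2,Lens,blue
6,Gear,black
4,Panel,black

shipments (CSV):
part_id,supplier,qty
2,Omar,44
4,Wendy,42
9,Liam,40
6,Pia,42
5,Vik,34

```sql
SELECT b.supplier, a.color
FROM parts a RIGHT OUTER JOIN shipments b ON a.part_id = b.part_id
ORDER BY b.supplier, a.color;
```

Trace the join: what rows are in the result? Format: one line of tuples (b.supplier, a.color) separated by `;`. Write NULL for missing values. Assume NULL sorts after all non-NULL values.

RIGHT JOIN keeps every row from `shipments`; unmatched rows get NULL for `parts`'s columns.
Matching on a.part_id = b.part_id.
- a (part_id=2) pairs with 1 row(s) of b.
- a (part_id=6) pairs with 1 row(s) of b.
- a (part_id=4) pairs with 1 row(s) of b.
- plus 2 unmatched b row(s), each kept with NULL a columns.
After projecting and ordering:
b.supplier | a.color
Liam | NULL
Omar | blue
Pia | black
Vik | NULL
Wendy | black

(Liam, NULL); (Omar, blue); (Pia, black); (Vik, NULL); (Wendy, black)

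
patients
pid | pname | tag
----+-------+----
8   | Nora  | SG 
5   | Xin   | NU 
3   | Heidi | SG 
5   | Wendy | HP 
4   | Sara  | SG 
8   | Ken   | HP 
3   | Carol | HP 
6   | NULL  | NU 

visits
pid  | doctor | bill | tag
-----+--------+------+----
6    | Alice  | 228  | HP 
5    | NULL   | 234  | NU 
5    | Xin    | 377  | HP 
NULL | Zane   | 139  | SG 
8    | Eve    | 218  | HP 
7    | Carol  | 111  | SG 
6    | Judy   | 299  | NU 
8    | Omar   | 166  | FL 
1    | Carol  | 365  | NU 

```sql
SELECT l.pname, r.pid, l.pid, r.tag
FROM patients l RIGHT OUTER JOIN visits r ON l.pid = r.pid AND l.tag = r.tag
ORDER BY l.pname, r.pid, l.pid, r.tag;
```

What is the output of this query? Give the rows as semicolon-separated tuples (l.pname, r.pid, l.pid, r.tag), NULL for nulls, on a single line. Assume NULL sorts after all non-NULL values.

(Ken, 8, 8, HP); (Wendy, 5, 5, HP); (Xin, 5, 5, NU); (NULL, 1, NULL, NU); (NULL, 6, 6, NU); (NULL, 6, NULL, HP); (NULL, 7, NULL, SG); (NULL, 8, NULL, FL); (NULL, NULL, NULL, SG)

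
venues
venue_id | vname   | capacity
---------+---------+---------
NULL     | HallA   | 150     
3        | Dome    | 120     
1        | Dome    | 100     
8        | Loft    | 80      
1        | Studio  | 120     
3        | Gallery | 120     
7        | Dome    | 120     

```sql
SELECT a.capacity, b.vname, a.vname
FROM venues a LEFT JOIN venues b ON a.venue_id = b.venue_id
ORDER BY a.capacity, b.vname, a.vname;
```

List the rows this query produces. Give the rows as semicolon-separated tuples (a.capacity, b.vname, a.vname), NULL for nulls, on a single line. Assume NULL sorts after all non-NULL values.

LEFT JOIN keeps every row from `venues a`; unmatched rows get NULL for `venues b`'s columns.
Matching on a.venue_id = b.venue_id. A NULL in a compared column never satisfies the condition.
- a[0] venue_id=NULL → no match; kept with NULLs on the b side.
- a[1] venue_id=3 → 2 match(es) in b → 2 row(s).
- a[2] venue_id=1 → 2 match(es) in b → 2 row(s).
- a[3] venue_id=8 → 1 match(es) in b → 1 row(s).
- a[4] venue_id=1 → 2 match(es) in b → 2 row(s).
- a[5] venue_id=3 → 2 match(es) in b → 2 row(s).
- a[6] venue_id=7 → 1 match(es) in b → 1 row(s).

(80, Loft, Loft); (100, Dome, Dome); (100, Studio, Dome); (120, Dome, Dome); (120, Dome, Dome); (120, Dome, Gallery); (120, Dome, Studio); (120, Gallery, Dome); (120, Gallery, Gallery); (120, Studio, Studio); (150, NULL, HallA)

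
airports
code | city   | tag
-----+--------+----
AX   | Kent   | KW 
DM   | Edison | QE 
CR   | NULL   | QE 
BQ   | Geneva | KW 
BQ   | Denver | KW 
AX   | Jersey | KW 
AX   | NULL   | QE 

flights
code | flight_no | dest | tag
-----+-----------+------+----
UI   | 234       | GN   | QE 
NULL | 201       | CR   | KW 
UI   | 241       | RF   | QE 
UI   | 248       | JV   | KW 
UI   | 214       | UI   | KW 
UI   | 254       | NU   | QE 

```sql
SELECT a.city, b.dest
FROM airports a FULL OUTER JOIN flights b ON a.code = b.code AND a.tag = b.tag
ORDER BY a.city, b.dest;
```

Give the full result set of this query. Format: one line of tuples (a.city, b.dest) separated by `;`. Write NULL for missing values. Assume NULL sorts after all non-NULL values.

(Denver, NULL); (Edison, NULL); (Geneva, NULL); (Jersey, NULL); (Kent, NULL); (NULL, CR); (NULL, GN); (NULL, JV); (NULL, NU); (NULL, RF); (NULL, UI); (NULL, NULL); (NULL, NULL)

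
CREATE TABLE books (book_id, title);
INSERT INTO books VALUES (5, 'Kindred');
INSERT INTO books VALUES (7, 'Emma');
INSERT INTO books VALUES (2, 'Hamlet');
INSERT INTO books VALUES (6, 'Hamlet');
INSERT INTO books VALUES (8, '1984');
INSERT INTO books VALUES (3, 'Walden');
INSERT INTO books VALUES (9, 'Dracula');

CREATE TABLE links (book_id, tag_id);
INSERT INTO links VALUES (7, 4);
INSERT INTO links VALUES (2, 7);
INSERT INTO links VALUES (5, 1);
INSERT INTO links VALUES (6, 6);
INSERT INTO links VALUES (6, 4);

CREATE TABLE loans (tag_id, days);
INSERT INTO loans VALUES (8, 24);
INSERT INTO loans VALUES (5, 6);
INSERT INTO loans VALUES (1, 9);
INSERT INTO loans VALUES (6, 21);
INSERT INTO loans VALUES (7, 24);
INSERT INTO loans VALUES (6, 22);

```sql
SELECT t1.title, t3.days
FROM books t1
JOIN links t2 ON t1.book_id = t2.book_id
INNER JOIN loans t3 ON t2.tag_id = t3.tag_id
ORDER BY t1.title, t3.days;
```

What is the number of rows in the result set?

4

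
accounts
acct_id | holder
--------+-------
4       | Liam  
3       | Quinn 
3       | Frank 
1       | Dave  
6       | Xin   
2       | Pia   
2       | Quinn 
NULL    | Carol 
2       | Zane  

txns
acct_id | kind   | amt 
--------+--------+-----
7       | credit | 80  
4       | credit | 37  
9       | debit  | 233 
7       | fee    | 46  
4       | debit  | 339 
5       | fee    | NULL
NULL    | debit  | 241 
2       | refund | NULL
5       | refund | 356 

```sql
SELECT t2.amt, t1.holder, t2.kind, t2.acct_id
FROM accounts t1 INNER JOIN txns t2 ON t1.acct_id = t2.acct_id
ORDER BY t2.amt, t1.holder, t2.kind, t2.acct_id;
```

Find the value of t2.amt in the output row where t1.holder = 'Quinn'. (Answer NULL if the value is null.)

NULL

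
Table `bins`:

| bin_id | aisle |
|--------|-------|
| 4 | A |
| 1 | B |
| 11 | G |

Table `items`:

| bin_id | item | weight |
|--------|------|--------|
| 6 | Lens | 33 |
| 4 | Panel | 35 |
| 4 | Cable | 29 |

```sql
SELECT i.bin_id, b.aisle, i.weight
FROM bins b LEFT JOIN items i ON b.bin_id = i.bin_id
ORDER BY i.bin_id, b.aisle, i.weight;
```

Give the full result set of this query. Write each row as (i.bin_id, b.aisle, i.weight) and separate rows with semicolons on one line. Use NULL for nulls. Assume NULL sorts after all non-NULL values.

(4, A, 29); (4, A, 35); (NULL, B, NULL); (NULL, G, NULL)

LEFT JOIN keeps every row from `bins`; unmatched rows get NULL for `items`'s columns.
Matching on b.bin_id = i.bin_id.
- bin_id=4: 2 matching i row(s), so 2 row(s) emitted.
- bin_id=1: no i row matches, row kept with i columns NULL.
- bin_id=11: no i row matches, row kept with i columns NULL.
After projecting and ordering:
i.bin_id | b.aisle | i.weight
4 | A | 29
4 | A | 35
NULL | B | NULL
NULL | G | NULL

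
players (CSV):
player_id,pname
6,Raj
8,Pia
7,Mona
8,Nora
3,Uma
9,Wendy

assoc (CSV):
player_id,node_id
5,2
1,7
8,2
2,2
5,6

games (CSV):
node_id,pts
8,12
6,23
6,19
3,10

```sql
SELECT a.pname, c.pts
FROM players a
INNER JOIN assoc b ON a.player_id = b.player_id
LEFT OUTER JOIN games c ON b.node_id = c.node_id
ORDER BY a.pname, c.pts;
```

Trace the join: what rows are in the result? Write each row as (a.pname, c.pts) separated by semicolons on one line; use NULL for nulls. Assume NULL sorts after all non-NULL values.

Evaluate left to right. First `players a INNER JOIN assoc b` on player_id: 2 row(s).
Then LEFT JOIN `games c` on node_id: each of those 2 rows is kept; rows whose b.node_id has no match in c get NULL for c's columns.

(Nora, NULL); (Pia, NULL)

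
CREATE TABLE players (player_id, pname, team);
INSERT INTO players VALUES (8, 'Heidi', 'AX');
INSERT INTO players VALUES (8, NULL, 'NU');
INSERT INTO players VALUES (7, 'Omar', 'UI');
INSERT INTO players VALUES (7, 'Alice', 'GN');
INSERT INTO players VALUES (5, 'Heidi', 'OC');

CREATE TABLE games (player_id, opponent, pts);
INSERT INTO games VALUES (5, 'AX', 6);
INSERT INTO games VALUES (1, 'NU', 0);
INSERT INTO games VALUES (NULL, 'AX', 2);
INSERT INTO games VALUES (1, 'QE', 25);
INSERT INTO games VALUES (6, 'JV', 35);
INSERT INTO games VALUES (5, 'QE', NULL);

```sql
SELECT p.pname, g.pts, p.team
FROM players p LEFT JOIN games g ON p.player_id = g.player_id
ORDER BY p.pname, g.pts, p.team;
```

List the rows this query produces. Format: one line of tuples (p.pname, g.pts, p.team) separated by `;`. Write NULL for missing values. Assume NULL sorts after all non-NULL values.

LEFT JOIN keeps every row from `players`; unmatched rows get NULL for `games`'s columns.
Matching on p.player_id = g.player_id. A NULL in a compared column never satisfies the condition.
- p (player_id=8) has no partner → padded with NULL.
- p (player_id=8) has no partner → padded with NULL.
- p (player_id=7) has no partner → padded with NULL.
- p (player_id=7) has no partner → padded with NULL.
- p (player_id=5) pairs with 2 row(s) of g.
After projecting and ordering:
p.pname | g.pts | p.team
Alice | NULL | GN
Heidi | 6 | OC
Heidi | NULL | AX
Heidi | NULL | OC
Omar | NULL | UI
NULL | NULL | NU

(Alice, NULL, GN); (Heidi, 6, OC); (Heidi, NULL, AX); (Heidi, NULL, OC); (Omar, NULL, UI); (NULL, NULL, NU)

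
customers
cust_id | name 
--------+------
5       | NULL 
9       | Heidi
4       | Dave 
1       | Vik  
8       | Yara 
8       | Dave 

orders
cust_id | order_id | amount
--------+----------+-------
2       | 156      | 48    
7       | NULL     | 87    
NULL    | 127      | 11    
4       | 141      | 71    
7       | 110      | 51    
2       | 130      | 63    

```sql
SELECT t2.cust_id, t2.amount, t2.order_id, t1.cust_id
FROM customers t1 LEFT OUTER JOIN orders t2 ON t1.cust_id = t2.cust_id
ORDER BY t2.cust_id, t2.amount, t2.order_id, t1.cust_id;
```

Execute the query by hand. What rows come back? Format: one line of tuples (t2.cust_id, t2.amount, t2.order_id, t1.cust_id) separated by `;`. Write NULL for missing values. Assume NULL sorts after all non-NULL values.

(4, 71, 141, 4); (NULL, NULL, NULL, 1); (NULL, NULL, NULL, 5); (NULL, NULL, NULL, 8); (NULL, NULL, NULL, 8); (NULL, NULL, NULL, 9)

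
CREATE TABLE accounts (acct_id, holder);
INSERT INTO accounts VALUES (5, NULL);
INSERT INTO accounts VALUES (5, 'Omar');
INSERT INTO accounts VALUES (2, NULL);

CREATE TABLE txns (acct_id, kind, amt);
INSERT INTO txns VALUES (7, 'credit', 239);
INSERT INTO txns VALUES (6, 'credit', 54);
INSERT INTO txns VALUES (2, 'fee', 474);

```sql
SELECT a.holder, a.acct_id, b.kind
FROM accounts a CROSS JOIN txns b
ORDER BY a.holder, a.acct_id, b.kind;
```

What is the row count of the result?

CROSS JOIN pairs every row of `accounts` with every row of `txns`: 3 × 3 = 9 rows.

9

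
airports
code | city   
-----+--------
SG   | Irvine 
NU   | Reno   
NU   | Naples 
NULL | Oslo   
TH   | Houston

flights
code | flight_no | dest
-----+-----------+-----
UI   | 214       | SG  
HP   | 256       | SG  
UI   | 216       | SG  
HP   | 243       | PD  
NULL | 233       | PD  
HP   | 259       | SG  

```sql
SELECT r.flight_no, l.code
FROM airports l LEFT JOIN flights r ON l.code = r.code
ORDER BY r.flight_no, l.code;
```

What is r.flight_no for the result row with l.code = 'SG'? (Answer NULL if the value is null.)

NULL

LEFT JOIN keeps every row from `airports`; unmatched rows get NULL for `flights`'s columns.
Matching on l.code = r.code. A NULL in a compared column never satisfies the condition.
- code=SG: no r row matches, row kept with r columns NULL.
- code=NU: no r row matches, row kept with r columns NULL.
- code=NU: no r row matches, row kept with r columns NULL.
- code=NULL: no r row matches, row kept with r columns NULL.
- code=TH: no r row matches, row kept with r columns NULL.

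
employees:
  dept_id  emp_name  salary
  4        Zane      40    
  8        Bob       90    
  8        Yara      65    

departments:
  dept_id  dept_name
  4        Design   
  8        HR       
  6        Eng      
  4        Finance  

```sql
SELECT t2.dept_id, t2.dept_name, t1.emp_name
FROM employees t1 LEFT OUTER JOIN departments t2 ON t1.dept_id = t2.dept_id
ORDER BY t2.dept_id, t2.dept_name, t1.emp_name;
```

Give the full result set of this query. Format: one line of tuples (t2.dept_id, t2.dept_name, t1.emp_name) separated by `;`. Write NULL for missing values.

LEFT JOIN keeps every row from `employees`; unmatched rows get NULL for `departments`'s columns.
Matching on t1.dept_id = t2.dept_id.
Matched pairs: 4; unmatched t1 rows kept: 0.

(4, Design, Zane); (4, Finance, Zane); (8, HR, Bob); (8, HR, Yara)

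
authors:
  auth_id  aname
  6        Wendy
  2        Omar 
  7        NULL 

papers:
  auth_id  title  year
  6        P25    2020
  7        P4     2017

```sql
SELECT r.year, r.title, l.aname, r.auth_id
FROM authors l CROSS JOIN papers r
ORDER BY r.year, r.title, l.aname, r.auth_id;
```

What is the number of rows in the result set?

6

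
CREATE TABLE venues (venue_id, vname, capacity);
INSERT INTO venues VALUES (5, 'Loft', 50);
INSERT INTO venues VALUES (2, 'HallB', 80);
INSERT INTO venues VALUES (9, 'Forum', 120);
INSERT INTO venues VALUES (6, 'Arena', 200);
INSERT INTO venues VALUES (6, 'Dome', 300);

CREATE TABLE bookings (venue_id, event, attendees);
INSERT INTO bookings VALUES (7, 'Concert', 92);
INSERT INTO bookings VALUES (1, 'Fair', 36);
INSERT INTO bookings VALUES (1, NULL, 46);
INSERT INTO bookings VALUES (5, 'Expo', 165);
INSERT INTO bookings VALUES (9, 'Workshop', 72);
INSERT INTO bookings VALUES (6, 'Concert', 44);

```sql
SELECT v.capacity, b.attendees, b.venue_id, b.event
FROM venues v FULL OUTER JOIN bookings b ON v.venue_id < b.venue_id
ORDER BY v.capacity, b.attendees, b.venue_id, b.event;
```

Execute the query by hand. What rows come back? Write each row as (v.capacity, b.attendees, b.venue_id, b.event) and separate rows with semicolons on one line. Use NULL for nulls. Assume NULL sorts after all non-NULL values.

(50, 44, 6, Concert); (50, 72, 9, Workshop); (50, 92, 7, Concert); (80, 44, 6, Concert); (80, 72, 9, Workshop); (80, 92, 7, Concert); (80, 165, 5, Expo); (120, NULL, NULL, NULL); (200, 72, 9, Workshop); (200, 92, 7, Concert); (300, 72, 9, Workshop); (300, 92, 7, Concert); (NULL, 36, 1, Fair); (NULL, 46, 1, NULL)

FULL OUTER JOIN keeps every row from both sides; unmatched rows get NULL for the other side's columns.
Matching on v.venue_id < b.venue_id.
Matched pairs: 11; unmatched v rows kept: 1; unmatched b rows kept: 2.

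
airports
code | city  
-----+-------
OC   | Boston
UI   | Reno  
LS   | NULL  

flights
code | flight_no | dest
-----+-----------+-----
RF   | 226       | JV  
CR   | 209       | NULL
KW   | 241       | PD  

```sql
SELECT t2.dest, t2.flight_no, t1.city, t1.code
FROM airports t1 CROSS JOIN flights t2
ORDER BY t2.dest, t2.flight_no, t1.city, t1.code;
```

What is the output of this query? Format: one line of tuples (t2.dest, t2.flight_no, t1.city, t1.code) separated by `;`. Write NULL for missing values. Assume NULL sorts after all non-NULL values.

CROSS JOIN pairs every row of `airports` with every row of `flights`: 3 × 3 = 9 rows.
After projecting and ordering:
t2.dest | t2.flight_no | t1.city | t1.code
JV | 226 | Boston | OC
JV | 226 | Reno | UI
JV | 226 | NULL | LS
PD | 241 | Boston | OC
PD | 241 | Reno | UI
PD | 241 | NULL | LS
NULL | 209 | Boston | OC
NULL | 209 | Reno | UI
NULL | 209 | NULL | LS

(JV, 226, Boston, OC); (JV, 226, Reno, UI); (JV, 226, NULL, LS); (PD, 241, Boston, OC); (PD, 241, Reno, UI); (PD, 241, NULL, LS); (NULL, 209, Boston, OC); (NULL, 209, Reno, UI); (NULL, 209, NULL, LS)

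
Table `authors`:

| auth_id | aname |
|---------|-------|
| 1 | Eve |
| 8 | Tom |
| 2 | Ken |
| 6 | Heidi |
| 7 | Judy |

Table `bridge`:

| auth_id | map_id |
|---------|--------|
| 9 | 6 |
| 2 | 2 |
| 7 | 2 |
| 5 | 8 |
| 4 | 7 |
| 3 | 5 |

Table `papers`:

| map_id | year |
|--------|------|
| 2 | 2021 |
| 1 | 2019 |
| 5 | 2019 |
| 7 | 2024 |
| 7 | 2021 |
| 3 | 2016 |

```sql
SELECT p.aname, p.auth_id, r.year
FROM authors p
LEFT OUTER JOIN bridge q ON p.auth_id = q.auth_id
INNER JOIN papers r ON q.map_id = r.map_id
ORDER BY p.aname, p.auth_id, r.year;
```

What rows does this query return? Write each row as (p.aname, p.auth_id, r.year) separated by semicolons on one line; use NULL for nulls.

(Judy, 7, 2021); (Ken, 2, 2021)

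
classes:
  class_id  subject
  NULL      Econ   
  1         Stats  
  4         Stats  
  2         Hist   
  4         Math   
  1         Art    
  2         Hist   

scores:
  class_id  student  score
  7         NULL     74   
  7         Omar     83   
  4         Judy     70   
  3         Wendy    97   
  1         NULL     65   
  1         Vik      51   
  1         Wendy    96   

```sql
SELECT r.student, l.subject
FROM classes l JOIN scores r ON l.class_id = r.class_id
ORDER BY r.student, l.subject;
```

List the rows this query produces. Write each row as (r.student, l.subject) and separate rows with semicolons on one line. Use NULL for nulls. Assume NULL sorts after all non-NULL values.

INNER JOIN keeps only pairs where the ON condition holds.
Matching on l.class_id = r.class_id. A NULL in a compared column never satisfies the condition.
- l (class_id=NULL) has no partner → excluded.
- l (class_id=1) pairs with 3 row(s) of r.
- l (class_id=4) pairs with 1 row(s) of r.
- l (class_id=2) has no partner → excluded.
- l (class_id=4) pairs with 1 row(s) of r.
- l (class_id=1) pairs with 3 row(s) of r.
- l (class_id=2) has no partner → excluded.
After projecting and ordering:
r.student | l.subject
Judy | Math
Judy | Stats
Vik | Art
Vik | Stats
Wendy | Art
Wendy | Stats
NULL | Art
NULL | Stats

(Judy, Math); (Judy, Stats); (Vik, Art); (Vik, Stats); (Wendy, Art); (Wendy, Stats); (NULL, Art); (NULL, Stats)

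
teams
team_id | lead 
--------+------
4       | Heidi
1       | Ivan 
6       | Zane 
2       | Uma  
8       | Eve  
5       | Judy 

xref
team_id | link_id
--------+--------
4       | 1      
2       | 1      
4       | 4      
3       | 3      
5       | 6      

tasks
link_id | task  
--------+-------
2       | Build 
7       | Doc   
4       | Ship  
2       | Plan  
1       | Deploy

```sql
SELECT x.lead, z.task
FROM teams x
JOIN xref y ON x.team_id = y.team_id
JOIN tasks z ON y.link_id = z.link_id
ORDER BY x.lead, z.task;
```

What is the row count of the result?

3

Step 1 — x INNER JOIN y on team_id → 4 row(s).
Then INNER JOIN `tasks z` on link_id: keep only rows whose y.link_id appears in z.
Result: 3 row(s).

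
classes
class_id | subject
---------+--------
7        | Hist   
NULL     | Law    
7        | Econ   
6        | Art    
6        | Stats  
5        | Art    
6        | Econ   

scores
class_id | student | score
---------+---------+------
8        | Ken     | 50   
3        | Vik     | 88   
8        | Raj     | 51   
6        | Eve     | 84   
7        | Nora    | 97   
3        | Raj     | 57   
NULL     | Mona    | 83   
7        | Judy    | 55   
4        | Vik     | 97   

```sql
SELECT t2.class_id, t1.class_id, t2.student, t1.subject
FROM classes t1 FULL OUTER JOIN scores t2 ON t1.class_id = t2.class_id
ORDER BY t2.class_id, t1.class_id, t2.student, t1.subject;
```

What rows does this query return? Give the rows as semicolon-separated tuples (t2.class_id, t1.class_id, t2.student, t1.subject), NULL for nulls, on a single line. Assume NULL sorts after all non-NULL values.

(3, NULL, Raj, NULL); (3, NULL, Vik, NULL); (4, NULL, Vik, NULL); (6, 6, Eve, Art); (6, 6, Eve, Econ); (6, 6, Eve, Stats); (7, 7, Judy, Econ); (7, 7, Judy, Hist); (7, 7, Nora, Econ); (7, 7, Nora, Hist); (8, NULL, Ken, NULL); (8, NULL, Raj, NULL); (NULL, 5, NULL, Art); (NULL, NULL, Mona, NULL); (NULL, NULL, NULL, Law)

FULL OUTER JOIN keeps every row from both sides; unmatched rows get NULL for the other side's columns.
Matching on t1.class_id = t2.class_id. A NULL in a compared column never satisfies the condition.
Matched pairs: 7; unmatched t1 rows kept: 2; unmatched t2 rows kept: 6.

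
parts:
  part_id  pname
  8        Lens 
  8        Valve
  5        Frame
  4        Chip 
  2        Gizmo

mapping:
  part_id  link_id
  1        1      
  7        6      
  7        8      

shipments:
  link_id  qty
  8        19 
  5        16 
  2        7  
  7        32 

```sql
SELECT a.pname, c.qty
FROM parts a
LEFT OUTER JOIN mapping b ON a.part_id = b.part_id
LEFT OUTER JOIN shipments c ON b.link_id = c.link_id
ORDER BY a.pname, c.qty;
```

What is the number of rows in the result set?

Joins associate left-to-right: parts LEFT JOIN mapping on part_id gives 5 intermediate row(s).
Then LEFT JOIN `shipments c` on link_id: each of those 5 rows is kept; rows whose b.link_id has no match in c get NULL for c's columns.
Result: 5 row(s).

5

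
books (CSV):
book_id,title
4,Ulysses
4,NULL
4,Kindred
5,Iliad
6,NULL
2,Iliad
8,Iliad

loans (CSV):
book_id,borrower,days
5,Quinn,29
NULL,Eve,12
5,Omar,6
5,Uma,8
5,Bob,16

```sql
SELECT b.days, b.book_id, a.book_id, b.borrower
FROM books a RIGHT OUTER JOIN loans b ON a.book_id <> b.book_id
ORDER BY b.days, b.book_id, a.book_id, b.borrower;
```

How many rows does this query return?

25

RIGHT JOIN keeps every row from `loans`; unmatched rows get NULL for `books`'s columns.
Matching on a.book_id <> b.book_id. A NULL in a compared column never satisfies the condition.
Matched pairs: 24; unmatched b rows kept: 1.
Total: 24 matched + 1 padded = 25 rows.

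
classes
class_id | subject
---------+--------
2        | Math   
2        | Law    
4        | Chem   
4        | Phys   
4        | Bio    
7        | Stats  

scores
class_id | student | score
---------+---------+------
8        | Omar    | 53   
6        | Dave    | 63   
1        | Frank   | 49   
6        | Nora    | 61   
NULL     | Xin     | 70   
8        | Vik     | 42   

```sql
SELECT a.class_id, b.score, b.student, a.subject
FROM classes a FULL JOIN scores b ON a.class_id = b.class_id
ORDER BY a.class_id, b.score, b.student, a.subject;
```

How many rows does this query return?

FULL OUTER JOIN keeps every row from both sides; unmatched rows get NULL for the other side's columns.
Matching on a.class_id = b.class_id. A NULL in a compared column never satisfies the condition.
- a (class_id=2) has no partner → padded with NULL.
- a (class_id=2) has no partner → padded with NULL.
- a (class_id=4) has no partner → padded with NULL.
- a (class_id=4) has no partner → padded with NULL.
- a (class_id=4) has no partner → padded with NULL.
- a (class_id=7) has no partner → padded with NULL.
- 6 b row(s) had no a match → kept, a columns NULL.
Total: 0 matched + 12 padded = 12 rows.

12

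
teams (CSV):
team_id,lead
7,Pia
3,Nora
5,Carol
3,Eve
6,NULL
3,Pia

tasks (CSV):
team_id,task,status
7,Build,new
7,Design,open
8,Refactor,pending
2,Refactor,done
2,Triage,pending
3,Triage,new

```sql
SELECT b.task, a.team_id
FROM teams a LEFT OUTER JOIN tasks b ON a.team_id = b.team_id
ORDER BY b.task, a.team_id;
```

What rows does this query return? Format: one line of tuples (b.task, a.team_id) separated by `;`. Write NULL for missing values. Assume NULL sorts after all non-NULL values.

LEFT JOIN keeps every row from `teams`; unmatched rows get NULL for `tasks`'s columns.
Matching on a.team_id = b.team_id.
Matched pairs: 5; unmatched a rows kept: 2.

(Build, 7); (Design, 7); (Triage, 3); (Triage, 3); (Triage, 3); (NULL, 5); (NULL, 6)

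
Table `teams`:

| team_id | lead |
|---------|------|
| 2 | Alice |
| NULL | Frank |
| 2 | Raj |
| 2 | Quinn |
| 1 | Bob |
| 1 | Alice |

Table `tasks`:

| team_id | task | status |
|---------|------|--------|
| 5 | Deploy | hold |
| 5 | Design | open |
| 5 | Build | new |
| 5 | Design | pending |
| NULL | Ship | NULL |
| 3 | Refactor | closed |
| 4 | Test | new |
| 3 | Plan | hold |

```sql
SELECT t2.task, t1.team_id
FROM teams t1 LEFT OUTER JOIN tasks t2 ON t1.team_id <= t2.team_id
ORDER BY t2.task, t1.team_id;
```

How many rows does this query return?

36

LEFT JOIN keeps every row from `teams`; unmatched rows get NULL for `tasks`'s columns.
Matching on t1.team_id <= t2.team_id. A NULL in a compared column never satisfies the condition.
- t1 row (team_id=2): matches 7 t2 row(s) → 7 output row(s).
- t1 row (team_id=NULL): no match → kept, t2 columns NULL.
- t1 row (team_id=2): matches 7 t2 row(s) → 7 output row(s).
- t1 row (team_id=2): matches 7 t2 row(s) → 7 output row(s).
- t1 row (team_id=1): matches 7 t2 row(s) → 7 output row(s).
- t1 row (team_id=1): matches 7 t2 row(s) → 7 output row(s).
Total: 35 matched + 1 padded = 36 rows.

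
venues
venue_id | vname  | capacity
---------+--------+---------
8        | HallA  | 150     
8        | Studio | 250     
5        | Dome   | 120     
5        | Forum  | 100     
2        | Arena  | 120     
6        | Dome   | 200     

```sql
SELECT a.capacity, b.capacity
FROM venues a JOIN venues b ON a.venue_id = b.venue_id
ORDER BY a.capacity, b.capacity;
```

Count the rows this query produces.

INNER JOIN keeps only pairs where the ON condition holds.
Matching on a.venue_id = b.venue_id.
Matched pairs: 10.
Total: 10 rows.

10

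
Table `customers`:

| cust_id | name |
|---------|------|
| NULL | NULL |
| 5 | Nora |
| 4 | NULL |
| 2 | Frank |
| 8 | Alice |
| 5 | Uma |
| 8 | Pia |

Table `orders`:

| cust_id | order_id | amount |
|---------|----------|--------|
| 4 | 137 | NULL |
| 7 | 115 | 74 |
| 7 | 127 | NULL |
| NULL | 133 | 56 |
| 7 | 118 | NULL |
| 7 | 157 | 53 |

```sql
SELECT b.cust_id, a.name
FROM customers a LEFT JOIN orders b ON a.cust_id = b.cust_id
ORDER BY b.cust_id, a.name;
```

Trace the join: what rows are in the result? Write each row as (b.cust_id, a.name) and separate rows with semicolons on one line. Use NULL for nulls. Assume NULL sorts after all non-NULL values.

(4, NULL); (NULL, Alice); (NULL, Frank); (NULL, Nora); (NULL, Pia); (NULL, Uma); (NULL, NULL)

LEFT JOIN keeps every row from `customers`; unmatched rows get NULL for `orders`'s columns.
Matching on a.cust_id = b.cust_id. A NULL in a compared column never satisfies the condition.
Matched pairs: 1; unmatched a rows kept: 6.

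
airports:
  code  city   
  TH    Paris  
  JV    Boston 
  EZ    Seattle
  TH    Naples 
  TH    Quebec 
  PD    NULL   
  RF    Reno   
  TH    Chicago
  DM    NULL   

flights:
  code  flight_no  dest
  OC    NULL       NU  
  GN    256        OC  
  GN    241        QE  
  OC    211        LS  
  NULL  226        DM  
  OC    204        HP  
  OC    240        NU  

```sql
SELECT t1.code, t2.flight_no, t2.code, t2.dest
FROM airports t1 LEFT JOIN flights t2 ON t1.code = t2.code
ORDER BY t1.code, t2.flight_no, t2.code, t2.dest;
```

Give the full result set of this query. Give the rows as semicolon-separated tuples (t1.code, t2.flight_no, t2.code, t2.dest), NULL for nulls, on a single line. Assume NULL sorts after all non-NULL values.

LEFT JOIN keeps every row from `airports`; unmatched rows get NULL for `flights`'s columns.
Matching on t1.code = t2.code. A NULL in a compared column never satisfies the condition.
- t1 (code=TH) has no partner → padded with NULL.
- t1 (code=JV) has no partner → padded with NULL.
- t1 (code=EZ) has no partner → padded with NULL.
- t1 (code=TH) has no partner → padded with NULL.
- t1 (code=TH) has no partner → padded with NULL.
- t1 (code=PD) has no partner → padded with NULL.
- t1 (code=RF) has no partner → padded with NULL.
- t1 (code=TH) has no partner → padded with NULL.
- t1 (code=DM) has no partner → padded with NULL.
After projecting and ordering:
t1.code | t2.flight_no | t2.code | t2.dest
DM | NULL | NULL | NULL
EZ | NULL | NULL | NULL
JV | NULL | NULL | NULL
PD | NULL | NULL | NULL
RF | NULL | NULL | NULL
TH | NULL | NULL | NULL
TH | NULL | NULL | NULL
TH | NULL | NULL | NULL
TH | NULL | NULL | NULL

(DM, NULL, NULL, NULL); (EZ, NULL, NULL, NULL); (JV, NULL, NULL, NULL); (PD, NULL, NULL, NULL); (RF, NULL, NULL, NULL); (TH, NULL, NULL, NULL); (TH, NULL, NULL, NULL); (TH, NULL, NULL, NULL); (TH, NULL, NULL, NULL)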